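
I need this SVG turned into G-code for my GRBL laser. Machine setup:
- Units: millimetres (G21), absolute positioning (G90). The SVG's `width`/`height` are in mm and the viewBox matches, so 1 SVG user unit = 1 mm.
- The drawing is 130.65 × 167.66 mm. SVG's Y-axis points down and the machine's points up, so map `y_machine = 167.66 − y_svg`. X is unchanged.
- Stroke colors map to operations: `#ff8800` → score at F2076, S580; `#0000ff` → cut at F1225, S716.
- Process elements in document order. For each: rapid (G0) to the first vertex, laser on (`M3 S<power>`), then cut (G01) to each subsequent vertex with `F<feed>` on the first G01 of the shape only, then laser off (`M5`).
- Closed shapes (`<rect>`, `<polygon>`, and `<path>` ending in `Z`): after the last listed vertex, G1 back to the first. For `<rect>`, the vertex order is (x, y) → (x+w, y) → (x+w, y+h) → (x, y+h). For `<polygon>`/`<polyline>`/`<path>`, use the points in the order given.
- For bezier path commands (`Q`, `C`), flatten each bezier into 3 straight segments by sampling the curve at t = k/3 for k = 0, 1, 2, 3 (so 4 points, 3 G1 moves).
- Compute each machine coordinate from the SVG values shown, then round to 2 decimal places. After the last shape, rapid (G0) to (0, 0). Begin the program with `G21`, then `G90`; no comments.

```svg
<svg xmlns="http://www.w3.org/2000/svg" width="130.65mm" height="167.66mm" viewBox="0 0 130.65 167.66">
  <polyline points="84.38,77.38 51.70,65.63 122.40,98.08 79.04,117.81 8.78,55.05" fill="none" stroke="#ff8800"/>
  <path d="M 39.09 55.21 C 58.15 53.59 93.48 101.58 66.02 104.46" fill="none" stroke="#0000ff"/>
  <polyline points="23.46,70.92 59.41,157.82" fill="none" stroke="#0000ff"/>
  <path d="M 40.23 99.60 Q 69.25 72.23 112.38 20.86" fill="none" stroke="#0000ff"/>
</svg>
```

Since the viewBox matches the mm dimensions, user units are millimetres directly. The only transform is the Y-flip y_m = 167.66 − y_svg.

Shape 1 is a open polyline drawn with `<polyline>`. Its stroke #ff8800 means score at S580, F2076. After flipping Y the toolpath is (84.38,90.28) → (51.70,102.03) → (122.40,69.58) → (79.04,49.85) → (8.78,112.61).

Shape 2 is a cubic bezier drawn with `<path>`. Its stroke #0000ff means cut at S716, F1225. After flipping Y the toolpath is (39.09,112.45) → (60.65,101.04) → (75.48,77.61) → (66.02,63.20).

Shape 3 is a line segment drawn with `<polyline>`. Its stroke #0000ff means cut at S716, F1225. After flipping Y the toolpath is (23.46,96.74) → (59.41,9.84).

Shape 4 is a quadratic bezier drawn with `<path>`. Its stroke #0000ff means cut at S716, F1225. After flipping Y the toolpath is (40.23,68.06) → (61.14,88.97) → (85.19,115.22) → (112.38,146.80).

G21
G90
G0 X84.38 Y90.28
M3 S580
G01 X51.70 Y102.03 F2076
G01 X122.40 Y69.58
G01 X79.04 Y49.85
G01 X8.78 Y112.61
M5
G0 X39.09 Y112.45
M3 S716
G01 X60.65 Y101.04 F1225
G01 X75.48 Y77.61
G01 X66.02 Y63.20
M5
G0 X23.46 Y96.74
M3 S716
G01 X59.41 Y9.84 F1225
M5
G0 X40.23 Y68.06
M3 S716
G01 X61.14 Y88.97 F1225
G01 X85.19 Y115.22
G01 X112.38 Y146.80
M5
G0 X0.00 Y0.00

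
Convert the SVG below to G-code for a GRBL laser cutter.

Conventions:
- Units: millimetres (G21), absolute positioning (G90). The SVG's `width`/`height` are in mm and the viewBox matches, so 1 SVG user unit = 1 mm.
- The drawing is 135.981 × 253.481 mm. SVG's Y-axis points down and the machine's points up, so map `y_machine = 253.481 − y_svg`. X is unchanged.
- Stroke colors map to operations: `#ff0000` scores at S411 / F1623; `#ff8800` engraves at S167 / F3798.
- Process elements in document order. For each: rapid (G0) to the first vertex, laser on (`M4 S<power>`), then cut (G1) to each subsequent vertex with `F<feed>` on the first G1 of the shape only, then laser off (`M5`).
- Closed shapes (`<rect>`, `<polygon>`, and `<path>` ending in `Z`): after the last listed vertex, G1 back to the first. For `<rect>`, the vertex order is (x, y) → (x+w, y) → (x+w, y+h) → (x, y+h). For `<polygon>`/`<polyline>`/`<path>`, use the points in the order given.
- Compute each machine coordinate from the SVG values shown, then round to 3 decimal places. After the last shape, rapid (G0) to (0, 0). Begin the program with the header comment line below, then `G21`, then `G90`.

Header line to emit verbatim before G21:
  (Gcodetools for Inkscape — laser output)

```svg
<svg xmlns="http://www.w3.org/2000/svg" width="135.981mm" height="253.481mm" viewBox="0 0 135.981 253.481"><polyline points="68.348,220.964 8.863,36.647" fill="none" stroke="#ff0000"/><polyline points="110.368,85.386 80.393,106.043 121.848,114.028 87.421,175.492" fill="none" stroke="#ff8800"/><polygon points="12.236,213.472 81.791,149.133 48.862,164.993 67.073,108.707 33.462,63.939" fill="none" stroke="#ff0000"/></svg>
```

Since the viewBox matches the mm dimensions, user units are millimetres directly. The only transform is the Y-flip y_m = 253.481 − y_svg.

Shape 1 is a line segment drawn with `<polyline>`. Its stroke #ff0000 means score at S411, F1623. After flipping Y the toolpath is (68.348,32.517) → (8.863,216.834).

Shape 2 is a open polyline drawn with `<polyline>`. Its stroke #ff8800 means engrave at S167, F3798. After flipping Y the toolpath is (110.368,168.095) → (80.393,147.438) → (121.848,139.453) → (87.421,77.989).

Shape 3 is a closed polygon drawn with `<polygon>`. Its stroke #ff0000 means score at S411, F1623. After flipping Y the toolpath is (12.236,40.009) → (81.791,104.348) → (48.862,88.488) → (67.073,144.774) → (33.462,189.542) → (12.236,40.009), returning to the start.

(Gcodetools for Inkscape — laser output)
G21
G90
G0 X68.348 Y32.517
M4 S411
G1 X8.863 Y216.834 F1623
M5
G0 X110.368 Y168.095
M4 S167
G1 X80.393 Y147.438 F3798
G1 X121.848 Y139.453
G1 X87.421 Y77.989
M5
G0 X12.236 Y40.009
M4 S411
G1 X81.791 Y104.348 F1623
G1 X48.862 Y88.488
G1 X67.073 Y144.774
G1 X33.462 Y189.542
G1 X12.236 Y40.009
M5
G0 X0.000 Y0.000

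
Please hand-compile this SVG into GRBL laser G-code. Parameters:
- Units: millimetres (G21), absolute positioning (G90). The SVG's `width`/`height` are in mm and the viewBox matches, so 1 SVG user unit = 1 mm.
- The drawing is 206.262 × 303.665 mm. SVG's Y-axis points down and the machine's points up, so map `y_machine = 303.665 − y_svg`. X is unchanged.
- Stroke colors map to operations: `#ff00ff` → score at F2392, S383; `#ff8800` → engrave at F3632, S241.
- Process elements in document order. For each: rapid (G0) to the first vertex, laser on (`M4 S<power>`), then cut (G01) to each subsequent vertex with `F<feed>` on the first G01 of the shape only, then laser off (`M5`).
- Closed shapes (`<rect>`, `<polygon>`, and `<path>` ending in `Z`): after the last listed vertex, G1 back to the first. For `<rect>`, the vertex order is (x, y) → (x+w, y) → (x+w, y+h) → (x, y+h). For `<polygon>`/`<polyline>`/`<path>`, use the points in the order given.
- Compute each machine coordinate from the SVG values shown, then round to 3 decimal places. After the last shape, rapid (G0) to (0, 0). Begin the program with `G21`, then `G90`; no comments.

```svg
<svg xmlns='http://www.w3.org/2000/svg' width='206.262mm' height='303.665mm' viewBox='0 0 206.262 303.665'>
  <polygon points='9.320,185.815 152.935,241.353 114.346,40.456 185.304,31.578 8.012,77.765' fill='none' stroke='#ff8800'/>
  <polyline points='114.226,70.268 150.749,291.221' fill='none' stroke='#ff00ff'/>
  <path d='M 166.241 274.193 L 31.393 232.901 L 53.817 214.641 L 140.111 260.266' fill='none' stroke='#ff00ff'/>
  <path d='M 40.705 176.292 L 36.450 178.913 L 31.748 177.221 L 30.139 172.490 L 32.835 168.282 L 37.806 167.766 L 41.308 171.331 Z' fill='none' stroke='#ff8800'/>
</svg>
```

G21
G90
G0 X9.320 Y117.850
M4 S241
G01 X152.935 Y62.312 F3632
G01 X114.346 Y263.209
G01 X185.304 Y272.087
G01 X8.012 Y225.900
G01 X9.320 Y117.850
M5
G0 X114.226 Y233.397
M4 S383
G01 X150.749 Y12.444 F2392
M5
G0 X166.241 Y29.472
M4 S383
G01 X31.393 Y70.764 F2392
G01 X53.817 Y89.024
G01 X140.111 Y43.399
M5
G0 X40.705 Y127.373
M4 S241
G01 X36.450 Y124.752 F3632
G01 X31.748 Y126.444
G01 X30.139 Y131.175
G01 X32.835 Y135.383
G01 X37.806 Y135.899
G01 X41.308 Y132.334
G01 X40.705 Y127.373
M5
G0 X0.000 Y0.000

Since the viewBox matches the mm dimensions, user units are millimetres directly. The only transform is the Y-flip y_m = 303.665 − y_svg.

Shape 1 is a closed polygon drawn with `<polygon>`. Its stroke #ff8800 means engrave at S241, F3632. After flipping Y the toolpath is (9.320,117.850) → (152.935,62.312) → (114.346,263.209) → (185.304,272.087) → (8.012,225.900) → (9.320,117.850), returning to the start.

Shape 2 is a line segment drawn with `<polyline>`. Its stroke #ff00ff means score at S383, F2392. After flipping Y the toolpath is (114.226,233.397) → (150.749,12.444).

Shape 3 is a open polyline drawn with `<path>`. Its stroke #ff00ff means score at S383, F2392. After flipping Y the toolpath is (166.241,29.472) → (31.393,70.764) → (53.817,89.024) → (140.111,43.399).

Shape 4 is a regular polygon drawn with `<path>`. Its stroke #ff8800 means engrave at S241, F3632. After flipping Y the toolpath is (40.705,127.373) → (36.450,124.752) → (31.748,126.444) → (30.139,131.175) → (32.835,135.383) → (37.806,135.899) → (41.308,132.334) → (40.705,127.373), returning to the start.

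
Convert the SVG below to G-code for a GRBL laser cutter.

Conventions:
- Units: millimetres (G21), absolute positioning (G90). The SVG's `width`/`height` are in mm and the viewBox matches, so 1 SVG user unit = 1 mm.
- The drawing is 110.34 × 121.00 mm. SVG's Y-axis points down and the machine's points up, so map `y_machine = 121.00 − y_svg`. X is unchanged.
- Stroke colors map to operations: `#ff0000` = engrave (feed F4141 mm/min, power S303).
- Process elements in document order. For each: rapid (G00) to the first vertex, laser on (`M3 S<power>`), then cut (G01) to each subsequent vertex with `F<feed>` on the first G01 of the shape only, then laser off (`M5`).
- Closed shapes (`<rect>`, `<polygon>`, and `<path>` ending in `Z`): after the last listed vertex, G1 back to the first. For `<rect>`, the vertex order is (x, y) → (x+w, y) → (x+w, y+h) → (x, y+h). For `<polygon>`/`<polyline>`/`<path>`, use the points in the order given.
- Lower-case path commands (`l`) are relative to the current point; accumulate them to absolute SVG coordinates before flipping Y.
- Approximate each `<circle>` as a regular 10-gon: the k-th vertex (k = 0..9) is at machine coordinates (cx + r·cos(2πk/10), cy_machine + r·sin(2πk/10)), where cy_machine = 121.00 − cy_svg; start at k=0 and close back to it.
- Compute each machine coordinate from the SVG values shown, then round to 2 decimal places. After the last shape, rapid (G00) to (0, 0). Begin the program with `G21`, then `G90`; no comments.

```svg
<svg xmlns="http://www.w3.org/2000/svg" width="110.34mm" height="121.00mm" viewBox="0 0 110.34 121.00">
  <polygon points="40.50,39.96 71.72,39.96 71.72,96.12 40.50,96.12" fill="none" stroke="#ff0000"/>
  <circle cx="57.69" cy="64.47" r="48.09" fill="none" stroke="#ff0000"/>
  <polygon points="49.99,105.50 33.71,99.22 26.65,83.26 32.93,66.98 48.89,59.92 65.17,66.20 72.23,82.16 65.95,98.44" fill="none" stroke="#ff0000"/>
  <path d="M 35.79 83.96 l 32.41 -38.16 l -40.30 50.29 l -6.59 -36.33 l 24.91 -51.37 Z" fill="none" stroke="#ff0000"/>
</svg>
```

Since the viewBox matches the mm dimensions, user units are millimetres directly. The only transform is the Y-flip y_m = 121.00 − y_svg.

Shape 1 is a rectangle drawn with `<polygon>`. Its stroke #ff0000 means engrave at S303, F4141. After flipping Y the toolpath is (40.50,81.04) → (71.72,81.04) → (71.72,24.88) → (40.50,24.88) → (40.50,81.04), returning to the start.

Shape 2 is a circle drawn with `<circle>`. Its stroke #ff0000 means engrave at S303, F4141. After flipping Y the toolpath is (105.78,56.53) → (96.60,84.80) → (72.55,102.27) → (42.83,102.27) → (18.78,84.80) → (9.60,56.53) → (18.78,28.26) → (42.83,10.79) → (72.55,10.79) → (96.60,28.26) → (105.78,56.53), returning to the start.

Shape 3 is a regular polygon drawn with `<polygon>`. Its stroke #ff0000 means engrave at S303, F4141. After flipping Y the toolpath is (49.99,15.50) → (33.71,21.78) → (26.65,37.74) → (32.93,54.02) → (48.89,61.08) → (65.17,54.80) → (72.23,38.84) → (65.95,22.56) → (49.99,15.50), returning to the start.

Shape 4 is a closed polygon drawn with `<path>`. Its stroke #ff0000 means engrave at S303, F4141. After flipping Y the toolpath is (35.79,37.04) → (68.20,75.20) → (27.90,24.91) → (21.31,61.24) → (46.22,112.61) → (35.79,37.04), returning to the start.

G21
G90
G00 X40.50 Y81.04
M3 S303
G01 X71.72 Y81.04 F4141
G01 X71.72 Y24.88
G01 X40.50 Y24.88
G01 X40.50 Y81.04
M5
G00 X105.78 Y56.53
M3 S303
G01 X96.60 Y84.80 F4141
G01 X72.55 Y102.27
G01 X42.83 Y102.27
G01 X18.78 Y84.80
G01 X9.60 Y56.53
G01 X18.78 Y28.26
G01 X42.83 Y10.79
G01 X72.55 Y10.79
G01 X96.60 Y28.26
G01 X105.78 Y56.53
M5
G00 X49.99 Y15.50
M3 S303
G01 X33.71 Y21.78 F4141
G01 X26.65 Y37.74
G01 X32.93 Y54.02
G01 X48.89 Y61.08
G01 X65.17 Y54.80
G01 X72.23 Y38.84
G01 X65.95 Y22.56
G01 X49.99 Y15.50
M5
G00 X35.79 Y37.04
M3 S303
G01 X68.20 Y75.20 F4141
G01 X27.90 Y24.91
G01 X21.31 Y61.24
G01 X46.22 Y112.61
G01 X35.79 Y37.04
M5
G00 X0.00 Y0.00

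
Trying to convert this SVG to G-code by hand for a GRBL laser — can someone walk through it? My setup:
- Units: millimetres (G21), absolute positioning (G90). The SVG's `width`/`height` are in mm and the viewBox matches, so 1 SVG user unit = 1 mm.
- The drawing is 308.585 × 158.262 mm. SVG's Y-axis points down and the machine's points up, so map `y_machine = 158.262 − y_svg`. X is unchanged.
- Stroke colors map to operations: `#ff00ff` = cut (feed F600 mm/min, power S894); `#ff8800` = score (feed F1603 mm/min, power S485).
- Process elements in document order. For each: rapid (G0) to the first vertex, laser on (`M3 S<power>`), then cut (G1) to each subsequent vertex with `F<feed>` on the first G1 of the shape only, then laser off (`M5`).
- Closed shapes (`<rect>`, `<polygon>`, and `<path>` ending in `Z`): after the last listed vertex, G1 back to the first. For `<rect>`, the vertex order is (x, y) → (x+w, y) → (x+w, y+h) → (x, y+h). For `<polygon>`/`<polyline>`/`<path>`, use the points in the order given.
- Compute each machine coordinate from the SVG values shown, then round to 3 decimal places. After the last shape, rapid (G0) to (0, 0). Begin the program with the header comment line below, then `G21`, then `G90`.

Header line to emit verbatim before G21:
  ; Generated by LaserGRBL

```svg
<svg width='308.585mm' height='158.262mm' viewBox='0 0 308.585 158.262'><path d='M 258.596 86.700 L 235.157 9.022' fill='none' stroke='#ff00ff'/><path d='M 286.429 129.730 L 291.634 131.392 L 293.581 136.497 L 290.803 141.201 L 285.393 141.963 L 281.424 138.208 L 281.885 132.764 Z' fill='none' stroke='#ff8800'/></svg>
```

Since the viewBox matches the mm dimensions, user units are millimetres directly. The only transform is the Y-flip y_m = 158.262 − y_svg.

Shape 1 is a line segment drawn with `<path>`. Its stroke #ff00ff means cut at S894, F600. After flipping Y the toolpath is (258.596,71.562) → (235.157,149.240).

Shape 2 is a regular polygon drawn with `<path>`. Its stroke #ff8800 means score at S485, F1603. After flipping Y the toolpath is (286.429,28.532) → (291.634,26.870) → (293.581,21.765) → (290.803,17.061) → (285.393,16.299) → (281.424,20.054) → (281.885,25.498) → (286.429,28.532), returning to the start.

; Generated by LaserGRBL
G21
G90
G0 X258.596 Y71.562
M3 S894
G1 X235.157 Y149.240 F600
M5
G0 X286.429 Y28.532
M3 S485
G1 X291.634 Y26.870 F1603
G1 X293.581 Y21.765
G1 X290.803 Y17.061
G1 X285.393 Y16.299
G1 X281.424 Y20.054
G1 X281.885 Y25.498
G1 X286.429 Y28.532
M5
G0 X0.000 Y0.000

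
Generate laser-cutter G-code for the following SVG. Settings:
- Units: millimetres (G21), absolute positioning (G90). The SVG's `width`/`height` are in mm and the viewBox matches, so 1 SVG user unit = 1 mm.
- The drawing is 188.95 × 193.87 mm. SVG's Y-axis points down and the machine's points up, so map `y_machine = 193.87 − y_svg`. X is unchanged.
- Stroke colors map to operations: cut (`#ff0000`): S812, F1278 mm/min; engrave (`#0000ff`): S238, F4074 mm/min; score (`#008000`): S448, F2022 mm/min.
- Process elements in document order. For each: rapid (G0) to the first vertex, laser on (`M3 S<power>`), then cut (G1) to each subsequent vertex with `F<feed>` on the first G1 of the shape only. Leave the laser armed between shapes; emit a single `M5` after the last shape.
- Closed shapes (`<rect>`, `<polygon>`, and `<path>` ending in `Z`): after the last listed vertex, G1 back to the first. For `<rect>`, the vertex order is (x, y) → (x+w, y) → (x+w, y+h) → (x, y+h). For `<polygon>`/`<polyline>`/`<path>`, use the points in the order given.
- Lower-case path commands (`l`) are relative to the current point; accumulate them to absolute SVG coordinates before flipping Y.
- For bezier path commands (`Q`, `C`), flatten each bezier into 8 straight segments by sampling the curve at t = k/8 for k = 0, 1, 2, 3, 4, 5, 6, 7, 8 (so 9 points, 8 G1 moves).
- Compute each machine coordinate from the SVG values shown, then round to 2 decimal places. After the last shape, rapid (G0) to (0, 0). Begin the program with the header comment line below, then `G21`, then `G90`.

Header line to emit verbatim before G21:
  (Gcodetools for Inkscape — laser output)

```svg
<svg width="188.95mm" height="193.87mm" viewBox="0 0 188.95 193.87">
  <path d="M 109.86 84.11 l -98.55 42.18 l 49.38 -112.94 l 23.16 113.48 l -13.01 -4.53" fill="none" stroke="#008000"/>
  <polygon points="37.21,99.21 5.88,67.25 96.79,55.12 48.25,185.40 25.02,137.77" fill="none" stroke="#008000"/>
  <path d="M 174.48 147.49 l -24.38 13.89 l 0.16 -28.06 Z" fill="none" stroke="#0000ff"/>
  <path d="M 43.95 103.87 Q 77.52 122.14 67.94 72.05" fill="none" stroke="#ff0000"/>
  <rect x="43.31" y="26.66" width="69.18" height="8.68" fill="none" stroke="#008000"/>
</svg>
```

(Gcodetools for Inkscape — laser output)
G21
G90
G0 X109.86 Y109.76
M3 S448
G1 X11.31 Y67.58 F2022
G1 X60.69 Y180.52
G1 X83.85 Y67.04
G1 X70.84 Y71.57
G0 X37.21 Y94.66
M3 S448
G1 X5.88 Y126.62 F2022
G1 X96.79 Y138.75
G1 X48.25 Y8.47
G1 X25.02 Y56.10
G1 X37.21 Y94.66
G0 X174.48 Y46.38
M3 S238
G1 X150.10 Y32.49 F4074
G1 X150.26 Y60.55
G1 X174.48 Y46.38
G0 X43.95 Y90.00
M3 S812
G1 X51.67 Y86.50 F1278
G1 X58.04 Y85.14
G1 X63.06 Y85.91
G1 X66.73 Y88.82
G1 X69.06 Y93.87
G1 X70.03 Y101.05
G1 X69.66 Y110.37
G1 X67.94 Y121.82
G0 X43.31 Y167.21
M3 S448
G1 X112.49 Y167.21 F2022
G1 X112.49 Y158.53
G1 X43.31 Y158.53
G1 X43.31 Y167.21
M5
G0 X0.00 Y0.00

Since the viewBox matches the mm dimensions, user units are millimetres directly. The only transform is the Y-flip y_m = 193.87 − y_svg.

Shape 1 is a open polyline drawn with `<path>`. Its stroke #008000 means score at S448, F2022. After flipping Y the toolpath is (109.86,109.76) → (11.31,67.58) → (60.69,180.52) → (83.85,67.04) → (70.84,71.57).

Shape 2 is a closed polygon drawn with `<polygon>`. Its stroke #008000 means score at S448, F2022. After flipping Y the toolpath is (37.21,94.66) → (5.88,126.62) → (96.79,138.75) → (48.25,8.47) → (25.02,56.10) → (37.21,94.66), returning to the start.

Shape 3 is a regular polygon drawn with `<path>`. Its stroke #0000ff means engrave at S238, F4074. After flipping Y the toolpath is (174.48,46.38) → (150.10,32.49) → (150.26,60.55) → (174.48,46.38), returning to the start.

Shape 4 is a quadratic bezier drawn with `<path>`. Its stroke #ff0000 means cut at S812, F1278. After flipping Y the toolpath is (43.95,90.00) → (51.67,86.50) → (58.04,85.14) → (63.06,85.91) → (66.73,88.82) → (69.06,93.87) → (70.03,101.05) → (69.66,110.37) → (67.94,121.82).

Shape 5 is a rectangle drawn with `<rect>`. Its stroke #008000 means score at S448, F2022. After flipping Y the toolpath is (43.31,167.21) → (112.49,167.21) → (112.49,158.53) → (43.31,158.53) → (43.31,167.21), returning to the start.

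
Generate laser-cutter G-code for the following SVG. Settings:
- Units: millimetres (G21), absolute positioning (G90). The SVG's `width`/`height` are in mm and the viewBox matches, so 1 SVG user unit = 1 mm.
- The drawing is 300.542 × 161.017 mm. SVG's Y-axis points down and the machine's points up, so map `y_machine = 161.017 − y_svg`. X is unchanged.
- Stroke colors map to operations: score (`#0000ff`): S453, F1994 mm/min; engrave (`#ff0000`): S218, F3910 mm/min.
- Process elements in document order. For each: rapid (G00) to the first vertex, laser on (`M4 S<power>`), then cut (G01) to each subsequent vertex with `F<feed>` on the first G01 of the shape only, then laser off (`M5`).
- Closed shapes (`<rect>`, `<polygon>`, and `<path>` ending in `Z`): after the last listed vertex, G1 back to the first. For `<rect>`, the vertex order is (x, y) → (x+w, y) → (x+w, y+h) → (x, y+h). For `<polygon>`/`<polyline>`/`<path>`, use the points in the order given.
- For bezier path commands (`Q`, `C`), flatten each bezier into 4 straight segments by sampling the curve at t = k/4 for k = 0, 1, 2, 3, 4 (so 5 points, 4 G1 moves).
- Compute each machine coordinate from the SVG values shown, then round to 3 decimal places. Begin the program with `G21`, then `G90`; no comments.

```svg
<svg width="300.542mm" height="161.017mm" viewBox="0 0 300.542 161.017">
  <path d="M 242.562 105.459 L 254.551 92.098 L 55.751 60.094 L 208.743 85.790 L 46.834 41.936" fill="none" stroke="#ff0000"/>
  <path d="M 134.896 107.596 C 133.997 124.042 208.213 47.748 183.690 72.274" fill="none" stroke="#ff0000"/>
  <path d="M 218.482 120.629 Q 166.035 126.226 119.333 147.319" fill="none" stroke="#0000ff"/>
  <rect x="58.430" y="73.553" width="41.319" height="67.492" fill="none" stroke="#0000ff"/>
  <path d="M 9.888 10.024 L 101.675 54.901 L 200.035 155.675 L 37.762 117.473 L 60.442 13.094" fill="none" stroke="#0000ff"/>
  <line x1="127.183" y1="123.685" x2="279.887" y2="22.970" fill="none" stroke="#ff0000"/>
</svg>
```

viewBox `0 0 300.542 161.017` with mm width/height → 1 unit = 1 mm. Flip: y_m = 161.017 − y_svg.

**Shape 1** — `<path>` open polyline, stroke `#ff0000` → engrave (S218, F3910). Machine vertices: (242.562,55.558) → (254.551,68.919) → (55.751,100.923) → (208.743,75.227) → (46.834,119.081). Open path.

**Shape 2** — `<path>` cubic bezier, stroke `#ff0000` → engrave (S218, F3910). Control points (SVG): P0=(134.896,107.596), P1=(133.997,124.042), P2=(208.213,47.748), P3=(183.690,72.274); sampled at t=k/4. Machine vertices: (134.896,53.421) → (145.589,55.451) → (168.152,74.112) → (186.285,91.258) → (183.690,88.743). Open path.

**Shape 3** — `<path>` quadratic bezier, stroke `#0000ff` → score (S453, F1994). Control points (SVG): P0=(218.482,120.629), P1=(166.035,126.226), P2=(119.333,147.319); sampled at t=k/4. Machine vertices: (218.482,40.388) → (192.618,36.621) → (167.471,30.917) → (143.043,23.276) → (119.333,13.698). Open path.

**Shape 4** — `<rect>` rectangle, stroke `#0000ff` → score (S453, F1994). Machine vertices: (58.430,87.464) → (99.749,87.464) → (99.749,19.972) → (58.430,19.972) → (58.430,87.464). Closed: final G1 returns to the first vertex.

**Shape 5** — `<path>` open polyline, stroke `#0000ff` → score (S453, F1994). Machine vertices: (9.888,150.993) → (101.675,106.116) → (200.035,5.342) → (37.762,43.544) → (60.442,147.923). Open path.

**Shape 6** — `<line>` line segment, stroke `#ff0000` → engrave (S218, F3910). Machine vertices: (127.183,37.332) → (279.887,138.047). Open path.

G21
G90
G00 X242.562 Y55.558
M4 S218
G01 X254.551 Y68.919 F3910
G01 X55.751 Y100.923
G01 X208.743 Y75.227
G01 X46.834 Y119.081
M5
G00 X134.896 Y53.421
M4 S218
G01 X145.589 Y55.451 F3910
G01 X168.152 Y74.112
G01 X186.285 Y91.258
G01 X183.690 Y88.743
M5
G00 X218.482 Y40.388
M4 S453
G01 X192.618 Y36.621 F1994
G01 X167.471 Y30.917
G01 X143.043 Y23.276
G01 X119.333 Y13.698
M5
G00 X58.430 Y87.464
M4 S453
G01 X99.749 Y87.464 F1994
G01 X99.749 Y19.972
G01 X58.430 Y19.972
G01 X58.430 Y87.464
M5
G00 X9.888 Y150.993
M4 S453
G01 X101.675 Y106.116 F1994
G01 X200.035 Y5.342
G01 X37.762 Y43.544
G01 X60.442 Y147.923
M5
G00 X127.183 Y37.332
M4 S218
G01 X279.887 Y138.047 F3910
M5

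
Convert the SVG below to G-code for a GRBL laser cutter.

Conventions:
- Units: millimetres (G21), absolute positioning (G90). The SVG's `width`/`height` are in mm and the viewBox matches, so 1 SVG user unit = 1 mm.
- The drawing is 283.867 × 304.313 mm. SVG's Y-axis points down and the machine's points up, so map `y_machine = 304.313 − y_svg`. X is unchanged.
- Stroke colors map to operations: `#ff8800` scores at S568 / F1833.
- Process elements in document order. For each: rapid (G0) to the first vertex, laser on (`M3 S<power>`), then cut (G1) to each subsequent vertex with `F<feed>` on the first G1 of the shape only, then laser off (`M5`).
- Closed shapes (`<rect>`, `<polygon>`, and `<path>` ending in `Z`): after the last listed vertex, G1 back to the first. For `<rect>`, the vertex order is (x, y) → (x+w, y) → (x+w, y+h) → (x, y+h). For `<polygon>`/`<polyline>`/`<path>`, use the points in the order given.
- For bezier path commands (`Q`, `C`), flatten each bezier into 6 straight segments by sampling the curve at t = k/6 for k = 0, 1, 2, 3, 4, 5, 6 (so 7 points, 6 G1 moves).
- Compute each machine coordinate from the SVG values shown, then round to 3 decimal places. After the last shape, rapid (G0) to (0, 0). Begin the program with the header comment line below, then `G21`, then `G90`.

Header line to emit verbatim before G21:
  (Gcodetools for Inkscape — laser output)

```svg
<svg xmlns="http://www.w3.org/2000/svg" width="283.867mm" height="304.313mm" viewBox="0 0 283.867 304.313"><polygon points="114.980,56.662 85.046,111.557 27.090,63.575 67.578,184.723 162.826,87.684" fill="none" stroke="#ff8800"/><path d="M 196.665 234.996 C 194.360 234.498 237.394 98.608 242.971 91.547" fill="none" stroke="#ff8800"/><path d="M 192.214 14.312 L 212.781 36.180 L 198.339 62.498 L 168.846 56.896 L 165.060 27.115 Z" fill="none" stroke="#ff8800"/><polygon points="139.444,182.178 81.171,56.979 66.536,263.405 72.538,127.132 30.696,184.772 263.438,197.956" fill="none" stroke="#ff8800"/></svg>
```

(Gcodetools for Inkscape — laser output)
G21
G90
G0 X114.980 Y247.651
M3 S568
G1 X85.046 Y192.756 F1833
G1 X27.090 Y240.738
G1 X67.578 Y119.590
G1 X162.826 Y216.629
G1 X114.980 Y247.651
M5
G0 X196.665 Y69.317
M3 S568
G1 X198.907 Y79.625 F1833
G1 X206.406 Y105.160
G1 X216.862 Y138.580
G1 X227.975 Y172.548
G1 X237.444 Y199.723
G1 X242.971 Y212.766
M5
G0 X192.214 Y290.001
M3 S568
G1 X212.781 Y268.133 F1833
G1 X198.339 Y241.815
G1 X168.846 Y247.417
G1 X165.060 Y277.198
G1 X192.214 Y290.001
M5
G0 X139.444 Y122.135
M3 S568
G1 X81.171 Y247.334 F1833
G1 X66.536 Y40.908
G1 X72.538 Y177.181
G1 X30.696 Y119.541
G1 X263.438 Y106.357
G1 X139.444 Y122.135
M5
G0 X0.000 Y0.000

1 u = 1 mm; y_m = 304.313 − y.

[1] `<polygon>` closed polygon, #ff8800→score S568 F1833: (114.980,247.651) → (85.046,192.756) → (27.090,240.738) → (67.578,119.590) → (162.826,216.629) → (114.980,247.651) (closed)

[2] `<path>` cubic bezier, #ff8800→score S568 F1833: (196.665,69.317) → (198.907,79.625) → (206.406,105.160) → (216.862,138.580) → (227.975,172.548) → (237.444,199.723) → (242.971,212.766)

[3] `<path>` regular polygon, #ff8800→score S568 F1833: (192.214,290.001) → (212.781,268.133) → (198.339,241.815) → (168.846,247.417) → (165.060,277.198) → (192.214,290.001) (closed)

[4] `<polygon>` closed polygon, #ff8800→score S568 F1833: (139.444,122.135) → (81.171,247.334) → (66.536,40.908) → (72.538,177.181) → (30.696,119.541) → (263.438,106.357) → (139.444,122.135) (closed)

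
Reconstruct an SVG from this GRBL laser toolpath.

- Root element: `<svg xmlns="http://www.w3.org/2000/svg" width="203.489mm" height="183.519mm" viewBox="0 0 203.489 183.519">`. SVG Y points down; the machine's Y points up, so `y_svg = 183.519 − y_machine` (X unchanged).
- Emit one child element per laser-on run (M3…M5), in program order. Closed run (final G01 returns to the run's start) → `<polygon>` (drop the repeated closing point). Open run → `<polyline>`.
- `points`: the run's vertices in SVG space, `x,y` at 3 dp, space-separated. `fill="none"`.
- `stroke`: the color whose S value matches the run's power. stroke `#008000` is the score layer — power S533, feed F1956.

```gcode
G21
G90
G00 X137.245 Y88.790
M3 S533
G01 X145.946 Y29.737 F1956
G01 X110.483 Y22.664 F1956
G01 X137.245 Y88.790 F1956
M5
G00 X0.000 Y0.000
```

y_svg = 183.519 − y_m. Every run uses S533, so all elements get stroke `#008000` (score).

[1] closed run; points: 137.245,94.729 145.946,153.782 110.483,160.855

<svg xmlns="http://www.w3.org/2000/svg" width="203.489mm" height="183.519mm" viewBox="0 0 203.489 183.519">
  <polygon points="137.245,94.729 145.946,153.782 110.483,160.855" fill="none" stroke="#008000"/>
</svg>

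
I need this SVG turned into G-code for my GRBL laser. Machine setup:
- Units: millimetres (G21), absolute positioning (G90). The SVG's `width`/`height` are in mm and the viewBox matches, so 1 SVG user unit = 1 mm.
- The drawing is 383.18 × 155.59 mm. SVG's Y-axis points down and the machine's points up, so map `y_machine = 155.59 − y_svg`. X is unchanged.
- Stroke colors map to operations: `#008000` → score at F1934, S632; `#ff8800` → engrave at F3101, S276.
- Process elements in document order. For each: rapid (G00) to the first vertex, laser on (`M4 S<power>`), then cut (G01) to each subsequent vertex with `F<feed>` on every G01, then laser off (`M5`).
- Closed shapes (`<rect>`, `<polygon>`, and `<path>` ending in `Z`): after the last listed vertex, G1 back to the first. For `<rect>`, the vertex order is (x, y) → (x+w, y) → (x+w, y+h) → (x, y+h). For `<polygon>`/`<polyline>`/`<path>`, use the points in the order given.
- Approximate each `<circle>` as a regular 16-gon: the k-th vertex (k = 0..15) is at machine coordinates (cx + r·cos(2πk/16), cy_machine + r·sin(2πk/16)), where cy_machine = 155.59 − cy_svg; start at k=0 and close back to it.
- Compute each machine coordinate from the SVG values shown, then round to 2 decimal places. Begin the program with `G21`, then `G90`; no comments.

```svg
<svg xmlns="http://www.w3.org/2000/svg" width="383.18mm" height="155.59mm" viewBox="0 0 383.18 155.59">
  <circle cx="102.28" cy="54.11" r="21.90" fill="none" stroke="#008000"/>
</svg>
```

G21
G90
G00 X124.18 Y101.48
M4 S632
G01 X122.51 Y109.86 F1934
G01 X117.77 Y116.97 F1934
G01 X110.66 Y121.71 F1934
G01 X102.28 Y123.38 F1934
G01 X93.90 Y121.71 F1934
G01 X86.79 Y116.97 F1934
G01 X82.05 Y109.86 F1934
G01 X80.38 Y101.48 F1934
G01 X82.05 Y93.10 F1934
G01 X86.79 Y85.99 F1934
G01 X93.90 Y81.25 F1934
G01 X102.28 Y79.58 F1934
G01 X110.66 Y81.25 F1934
G01 X117.77 Y85.99 F1934
G01 X122.51 Y93.10 F1934
G01 X124.18 Y101.48 F1934
M5

Since the viewBox matches the mm dimensions, user units are millimetres directly. The only transform is the Y-flip y_m = 155.59 − y_svg.

Shape 1 is a circle drawn with `<circle>`. Its stroke #008000 means score at S632, F1934. After flipping Y the toolpath is (124.18,101.48) → (122.51,109.86) → (117.77,116.97) → (110.66,121.71) → (102.28,123.38) → (93.90,121.71) → (86.79,116.97) → (82.05,109.86) → (80.38,101.48) → (82.05,93.10) → (86.79,85.99) → (93.90,81.25) → (102.28,79.58) → (110.66,81.25) → (117.77,85.99) → (122.51,93.10) → (124.18,101.48), returning to the start.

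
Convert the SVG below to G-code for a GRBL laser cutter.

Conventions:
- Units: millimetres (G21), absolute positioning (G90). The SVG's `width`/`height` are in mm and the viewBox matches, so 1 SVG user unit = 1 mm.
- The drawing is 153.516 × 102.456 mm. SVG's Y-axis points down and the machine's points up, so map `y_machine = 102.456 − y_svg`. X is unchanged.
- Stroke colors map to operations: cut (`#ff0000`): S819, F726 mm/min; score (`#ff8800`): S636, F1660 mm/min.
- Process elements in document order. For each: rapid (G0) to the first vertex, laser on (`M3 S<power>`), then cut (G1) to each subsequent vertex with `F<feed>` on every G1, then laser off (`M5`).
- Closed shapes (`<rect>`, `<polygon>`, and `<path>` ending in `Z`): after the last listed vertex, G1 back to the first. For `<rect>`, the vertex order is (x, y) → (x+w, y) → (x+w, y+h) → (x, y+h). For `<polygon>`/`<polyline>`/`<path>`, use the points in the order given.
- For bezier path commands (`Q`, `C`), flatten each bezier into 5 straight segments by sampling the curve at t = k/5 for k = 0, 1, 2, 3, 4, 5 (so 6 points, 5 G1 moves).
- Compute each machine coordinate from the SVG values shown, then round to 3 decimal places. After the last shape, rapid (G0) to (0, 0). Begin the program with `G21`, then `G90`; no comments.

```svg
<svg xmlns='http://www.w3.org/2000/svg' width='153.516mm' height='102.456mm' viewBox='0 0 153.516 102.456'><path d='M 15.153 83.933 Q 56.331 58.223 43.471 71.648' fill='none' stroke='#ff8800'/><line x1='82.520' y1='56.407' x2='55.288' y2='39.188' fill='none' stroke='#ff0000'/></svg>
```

G21
G90
G0 X15.153 Y18.523
M3 S636
G1 X29.463 Y27.242 F1660
G1 X39.449 Y32.829 F1660
G1 X45.113 Y35.286 F1660
G1 X46.453 Y34.613 F1660
G1 X43.471 Y30.808 F1660
M5
G0 X82.520 Y46.049
M3 S819
G1 X55.288 Y63.268 F726
M5
G0 X0.000 Y0.000

viewBox `0 0 153.516 102.456` with mm width/height → 1 unit = 1 mm. Flip: y_m = 102.456 − y_svg.

**Shape 1** — `<path>` quadratic bezier, stroke `#ff8800` → score (S636, F1660). Control points (SVG): P0=(15.153,83.933), P1=(56.331,58.223), P2=(43.471,71.648); sampled at t=k/5. Machine vertices: (15.153,18.523) → (29.463,27.242) → (39.449,32.829) → (45.113,35.286) → (46.453,34.613) → (43.471,30.808). Open path.

**Shape 2** — `<line>` line segment, stroke `#ff0000` → cut (S819, F726). Machine vertices: (82.520,46.049) → (55.288,63.268). Open path.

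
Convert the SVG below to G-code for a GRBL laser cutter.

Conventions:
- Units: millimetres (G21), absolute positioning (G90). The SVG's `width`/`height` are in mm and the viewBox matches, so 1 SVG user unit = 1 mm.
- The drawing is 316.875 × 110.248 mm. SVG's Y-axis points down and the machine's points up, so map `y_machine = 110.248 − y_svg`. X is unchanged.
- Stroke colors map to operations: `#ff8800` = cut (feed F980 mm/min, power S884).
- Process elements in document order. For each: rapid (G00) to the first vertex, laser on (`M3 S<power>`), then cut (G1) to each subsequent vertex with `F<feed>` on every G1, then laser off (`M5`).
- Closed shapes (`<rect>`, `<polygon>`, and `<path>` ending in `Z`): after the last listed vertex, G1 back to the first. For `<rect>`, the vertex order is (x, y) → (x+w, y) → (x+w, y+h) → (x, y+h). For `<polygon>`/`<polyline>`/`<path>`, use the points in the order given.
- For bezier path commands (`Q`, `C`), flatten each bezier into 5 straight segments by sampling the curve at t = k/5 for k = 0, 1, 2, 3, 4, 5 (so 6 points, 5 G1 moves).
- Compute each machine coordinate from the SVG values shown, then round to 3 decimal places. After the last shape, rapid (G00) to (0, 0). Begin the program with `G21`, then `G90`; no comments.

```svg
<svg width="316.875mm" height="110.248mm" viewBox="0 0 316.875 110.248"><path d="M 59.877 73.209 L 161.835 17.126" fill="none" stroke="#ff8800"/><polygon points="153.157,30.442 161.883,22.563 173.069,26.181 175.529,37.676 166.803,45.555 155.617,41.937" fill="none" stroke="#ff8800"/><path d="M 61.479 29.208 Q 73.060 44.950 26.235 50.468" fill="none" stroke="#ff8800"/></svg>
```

G21
G90
G00 X59.877 Y37.039
M3 S884
G1 X161.835 Y93.122 F980
M5
G00 X153.157 Y79.806
M3 S884
G1 X161.883 Y87.685 F980
G1 X173.069 Y84.067 F980
G1 X175.529 Y72.572 F980
G1 X166.803 Y64.693 F980
G1 X155.617 Y68.311 F980
G1 X153.157 Y79.806 F980
M5
G00 X61.479 Y81.040
M3 S884
G1 X63.775 Y75.152 F980
G1 X61.399 Y70.082 F980
G1 X54.350 Y65.830 F980
G1 X42.629 Y62.396 F980
G1 X26.235 Y59.780 F980
M5
G00 X0.000 Y0.000

1 u = 1 mm; y_m = 110.248 − y.

[1] `<path>` line segment, #ff8800→cut S884 F980: (59.877,37.039) → (161.835,93.122)

[2] `<polygon>` regular polygon, #ff8800→cut S884 F980: (153.157,79.806) → (161.883,87.685) → (173.069,84.067) → (175.529,72.572) → (166.803,64.693) → (155.617,68.311) → (153.157,79.806) (closed)

[3] `<path>` quadratic bezier, #ff8800→cut S884 F980: (61.479,81.040) → (63.775,75.152) → (61.399,70.082) → (54.350,65.830) → (42.629,62.396) → (26.235,59.780)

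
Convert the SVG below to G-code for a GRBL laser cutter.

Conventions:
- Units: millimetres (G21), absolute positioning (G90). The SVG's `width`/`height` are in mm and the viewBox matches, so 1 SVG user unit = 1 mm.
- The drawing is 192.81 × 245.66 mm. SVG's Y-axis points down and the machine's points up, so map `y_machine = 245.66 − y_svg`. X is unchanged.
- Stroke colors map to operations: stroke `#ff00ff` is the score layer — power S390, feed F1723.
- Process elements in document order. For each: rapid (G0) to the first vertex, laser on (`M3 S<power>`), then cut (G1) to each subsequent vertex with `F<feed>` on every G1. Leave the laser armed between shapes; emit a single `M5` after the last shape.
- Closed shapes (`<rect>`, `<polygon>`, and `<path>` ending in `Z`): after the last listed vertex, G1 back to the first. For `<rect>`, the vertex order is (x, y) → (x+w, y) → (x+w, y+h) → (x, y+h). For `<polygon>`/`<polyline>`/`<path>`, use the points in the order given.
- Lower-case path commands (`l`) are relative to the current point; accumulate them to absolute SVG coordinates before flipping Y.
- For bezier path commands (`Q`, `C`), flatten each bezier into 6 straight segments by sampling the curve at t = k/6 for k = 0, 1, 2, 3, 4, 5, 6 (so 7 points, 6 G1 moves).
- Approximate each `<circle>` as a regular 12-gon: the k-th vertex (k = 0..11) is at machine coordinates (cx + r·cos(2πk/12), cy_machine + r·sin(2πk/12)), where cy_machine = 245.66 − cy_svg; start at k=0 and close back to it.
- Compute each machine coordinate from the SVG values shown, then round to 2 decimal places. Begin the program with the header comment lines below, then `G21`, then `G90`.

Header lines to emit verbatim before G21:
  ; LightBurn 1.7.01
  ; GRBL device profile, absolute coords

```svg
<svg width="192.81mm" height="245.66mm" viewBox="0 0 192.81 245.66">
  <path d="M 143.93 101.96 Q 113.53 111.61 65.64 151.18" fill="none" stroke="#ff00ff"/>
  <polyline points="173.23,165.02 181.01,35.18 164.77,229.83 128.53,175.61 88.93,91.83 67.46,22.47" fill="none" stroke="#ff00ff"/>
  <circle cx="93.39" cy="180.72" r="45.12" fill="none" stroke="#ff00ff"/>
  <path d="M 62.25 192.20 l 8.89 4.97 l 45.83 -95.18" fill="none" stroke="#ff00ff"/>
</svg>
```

; LightBurn 1.7.01
; GRBL device profile, absolute coords
G21
G90
G0 X143.93 Y143.70
M3 S390
G1 X133.31 Y139.65 F1723
G1 X121.72 Y133.94 F1723
G1 X109.16 Y126.57 F1723
G1 X95.62 Y117.54 F1723
G1 X81.12 Y106.84 F1723
G1 X65.64 Y94.48 F1723
G0 X173.23 Y80.64
M3 S390
G1 X181.01 Y210.48 F1723
G1 X164.77 Y15.83 F1723
G1 X128.53 Y70.05 F1723
G1 X88.93 Y153.83 F1723
G1 X67.46 Y223.19 F1723
G0 X138.51 Y64.94
M3 S390
G1 X132.47 Y87.50 F1723
G1 X115.95 Y104.02 F1723
G1 X93.39 Y110.06 F1723
G1 X70.83 Y104.02 F1723
G1 X54.31 Y87.50 F1723
G1 X48.27 Y64.94 F1723
G1 X54.31 Y42.38 F1723
G1 X70.83 Y25.86 F1723
G1 X93.39 Y19.82 F1723
G1 X115.95 Y25.86 F1723
G1 X132.47 Y42.38 F1723
G1 X138.51 Y64.94 F1723
G0 X62.25 Y53.46
M3 S390
G1 X71.14 Y48.49 F1723
G1 X116.97 Y143.67 F1723
M5

viewBox `0 0 192.81 245.66` with mm width/height → 1 unit = 1 mm. Flip: y_m = 245.66 − y_svg.

**Shape 1** — `<path>` quadratic bezier, stroke `#ff00ff` → score (S390, F1723). Control points (SVG): P0=(143.93,101.96), P1=(113.53,111.61), P2=(65.64,151.18); sampled at t=k/6. Machine vertices: (143.93,143.70) → (133.31,139.65) → (121.72,133.94) → (109.16,126.57) → (95.62,117.54) → (81.12,106.84) → (65.64,94.48). Open path.

**Shape 2** — `<polyline>` open polyline, stroke `#ff00ff` → score (S390, F1723). Machine vertices: (173.23,80.64) → (181.01,210.48) → (164.77,15.83) → (128.53,70.05) → (88.93,153.83) → (67.46,223.19). Open path.

**Shape 3** — `<circle>` circle, stroke `#ff00ff` → score (S390, F1723). Machine vertices: (138.51,64.94) → (132.47,87.50) → (115.95,104.02) → (93.39,110.06) → (70.83,104.02) → (54.31,87.50) → (48.27,64.94) → (54.31,42.38) → (70.83,25.86) → (93.39,19.82) → (115.95,25.86) → (132.47,42.38) → (138.51,64.94). Closed: final G1 returns to the first vertex.

**Shape 4** — `<path>` open polyline, stroke `#ff00ff` → score (S390, F1723). Machine vertices: (62.25,53.46) → (71.14,48.49) → (116.97,143.67). Open path.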